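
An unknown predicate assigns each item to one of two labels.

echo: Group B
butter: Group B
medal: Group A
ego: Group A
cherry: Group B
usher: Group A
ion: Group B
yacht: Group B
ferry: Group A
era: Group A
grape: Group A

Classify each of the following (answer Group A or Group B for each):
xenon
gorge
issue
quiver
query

The common property of the 'Group A' items is: odd length AND contains 'e'. No 'Group B' item has it.
xenon: Group A (length 5, has 'e').
gorge: Group A (length 5, has 'e').
issue: Group A (length 5, has 'e').
quiver: Group B (length 6, has 'e').
query: Group A (length 5, has 'e').

Group A, Group A, Group A, Group B, Group A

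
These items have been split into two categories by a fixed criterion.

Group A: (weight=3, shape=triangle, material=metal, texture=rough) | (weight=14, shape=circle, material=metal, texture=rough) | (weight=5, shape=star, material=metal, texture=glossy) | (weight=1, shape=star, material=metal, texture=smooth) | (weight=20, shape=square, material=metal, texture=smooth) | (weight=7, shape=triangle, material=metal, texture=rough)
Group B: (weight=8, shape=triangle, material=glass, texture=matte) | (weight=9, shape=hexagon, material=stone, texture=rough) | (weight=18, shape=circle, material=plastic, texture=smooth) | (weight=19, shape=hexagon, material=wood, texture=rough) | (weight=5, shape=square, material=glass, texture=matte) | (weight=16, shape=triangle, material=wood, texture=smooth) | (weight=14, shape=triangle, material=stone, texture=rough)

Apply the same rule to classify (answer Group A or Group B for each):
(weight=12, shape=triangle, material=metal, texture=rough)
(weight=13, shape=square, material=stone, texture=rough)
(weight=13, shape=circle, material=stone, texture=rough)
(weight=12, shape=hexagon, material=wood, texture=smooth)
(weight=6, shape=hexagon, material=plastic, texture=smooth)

Group A, Group B, Group B, Group B, Group B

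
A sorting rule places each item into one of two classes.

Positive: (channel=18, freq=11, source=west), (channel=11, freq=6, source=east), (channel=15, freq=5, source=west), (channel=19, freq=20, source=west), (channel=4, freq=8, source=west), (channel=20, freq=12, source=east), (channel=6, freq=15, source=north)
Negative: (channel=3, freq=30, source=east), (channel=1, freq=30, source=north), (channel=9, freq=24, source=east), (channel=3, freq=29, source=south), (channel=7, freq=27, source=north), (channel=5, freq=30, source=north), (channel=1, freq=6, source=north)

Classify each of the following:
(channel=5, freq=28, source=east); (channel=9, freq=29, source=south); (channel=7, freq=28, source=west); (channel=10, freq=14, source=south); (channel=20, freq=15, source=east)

Negative, Negative, Negative, Positive, Positive

'Positive' ⟺ channel ≥ 3 AND freq ≤ 20.
(channel=5, freq=28, source=east) → channel = 5, freq = 28 → Negative. (channel=9, freq=29, source=south) → channel = 9, freq = 29 → Negative. (channel=7, freq=28, source=west) → channel = 7, freq = 28 → Negative. (channel=10, freq=14, source=south) → channel = 10, freq = 14 → Positive. (channel=20, freq=15, source=east) → channel = 20, freq = 15 → Positive.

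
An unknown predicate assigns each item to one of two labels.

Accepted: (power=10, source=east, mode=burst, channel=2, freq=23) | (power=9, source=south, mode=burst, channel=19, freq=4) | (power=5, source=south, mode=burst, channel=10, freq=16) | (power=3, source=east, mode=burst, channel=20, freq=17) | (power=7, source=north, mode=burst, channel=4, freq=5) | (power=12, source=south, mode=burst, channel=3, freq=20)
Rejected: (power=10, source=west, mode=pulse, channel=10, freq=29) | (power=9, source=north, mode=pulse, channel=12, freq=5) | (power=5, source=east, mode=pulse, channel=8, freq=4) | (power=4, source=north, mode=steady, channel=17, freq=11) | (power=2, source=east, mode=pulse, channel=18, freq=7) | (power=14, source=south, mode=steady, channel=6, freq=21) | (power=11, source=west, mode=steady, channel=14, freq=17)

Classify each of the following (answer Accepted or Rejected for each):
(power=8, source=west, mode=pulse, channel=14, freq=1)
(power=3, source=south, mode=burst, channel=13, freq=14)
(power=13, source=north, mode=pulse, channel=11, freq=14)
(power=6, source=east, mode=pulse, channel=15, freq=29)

All 'Accepted' examples share one property — mode is burst — and every 'Rejected' example lacks it.

Rejected, Accepted, Rejected, Rejected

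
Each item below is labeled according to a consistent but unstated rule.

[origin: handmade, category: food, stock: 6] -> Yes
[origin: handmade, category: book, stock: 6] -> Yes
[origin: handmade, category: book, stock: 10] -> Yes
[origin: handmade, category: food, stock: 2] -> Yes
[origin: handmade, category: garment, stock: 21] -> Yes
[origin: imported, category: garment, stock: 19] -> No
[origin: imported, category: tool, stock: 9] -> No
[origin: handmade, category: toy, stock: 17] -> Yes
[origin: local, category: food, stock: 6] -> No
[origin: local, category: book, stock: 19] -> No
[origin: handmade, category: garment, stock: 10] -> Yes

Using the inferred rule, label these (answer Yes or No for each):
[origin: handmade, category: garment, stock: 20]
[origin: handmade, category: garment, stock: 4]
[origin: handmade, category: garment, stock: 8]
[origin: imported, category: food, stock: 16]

Checking candidate rules against both groups, what survives is: origin is handmade.
[origin: handmade, category: garment, stock: 20] → origin is handmade → Yes. [origin: handmade, category: garment, stock: 4] → origin is handmade → Yes. [origin: handmade, category: garment, stock: 8] → origin is handmade → Yes. [origin: imported, category: food, stock: 16] → origin is imported → No.

Yes, Yes, Yes, No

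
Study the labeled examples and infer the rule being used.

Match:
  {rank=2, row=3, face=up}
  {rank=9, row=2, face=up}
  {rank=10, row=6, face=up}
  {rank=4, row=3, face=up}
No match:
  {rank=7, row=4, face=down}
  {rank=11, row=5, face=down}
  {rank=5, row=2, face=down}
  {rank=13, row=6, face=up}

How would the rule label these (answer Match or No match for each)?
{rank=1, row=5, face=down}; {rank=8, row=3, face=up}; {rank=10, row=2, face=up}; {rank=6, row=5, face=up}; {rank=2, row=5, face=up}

No match, Match, Match, Match, Match

The common property of the 'Match' items is: face is up AND rank ≤ 10. No 'No match' item has it.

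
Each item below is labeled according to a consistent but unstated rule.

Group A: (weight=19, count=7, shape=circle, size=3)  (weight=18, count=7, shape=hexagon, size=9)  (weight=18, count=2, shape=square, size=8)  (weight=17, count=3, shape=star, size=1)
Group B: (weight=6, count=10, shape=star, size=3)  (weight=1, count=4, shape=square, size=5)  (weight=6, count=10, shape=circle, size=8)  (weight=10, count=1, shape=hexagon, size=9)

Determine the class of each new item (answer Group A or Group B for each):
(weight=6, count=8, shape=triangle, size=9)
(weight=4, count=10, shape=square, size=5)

Group B, Group B

'Group A' ⟺ weight ≥ 17.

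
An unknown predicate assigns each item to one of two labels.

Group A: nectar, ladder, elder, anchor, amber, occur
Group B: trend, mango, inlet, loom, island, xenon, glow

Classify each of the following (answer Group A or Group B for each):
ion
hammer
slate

Group B, Group A, Group B

The distinguishing property — ends with 'r' — holds for all the 'Group A' cases and none of the 'Group B' cases.
ion: Group B (ends with 'n'). hammer: Group A (ends with 'r'). slate: Group B (ends with 'e').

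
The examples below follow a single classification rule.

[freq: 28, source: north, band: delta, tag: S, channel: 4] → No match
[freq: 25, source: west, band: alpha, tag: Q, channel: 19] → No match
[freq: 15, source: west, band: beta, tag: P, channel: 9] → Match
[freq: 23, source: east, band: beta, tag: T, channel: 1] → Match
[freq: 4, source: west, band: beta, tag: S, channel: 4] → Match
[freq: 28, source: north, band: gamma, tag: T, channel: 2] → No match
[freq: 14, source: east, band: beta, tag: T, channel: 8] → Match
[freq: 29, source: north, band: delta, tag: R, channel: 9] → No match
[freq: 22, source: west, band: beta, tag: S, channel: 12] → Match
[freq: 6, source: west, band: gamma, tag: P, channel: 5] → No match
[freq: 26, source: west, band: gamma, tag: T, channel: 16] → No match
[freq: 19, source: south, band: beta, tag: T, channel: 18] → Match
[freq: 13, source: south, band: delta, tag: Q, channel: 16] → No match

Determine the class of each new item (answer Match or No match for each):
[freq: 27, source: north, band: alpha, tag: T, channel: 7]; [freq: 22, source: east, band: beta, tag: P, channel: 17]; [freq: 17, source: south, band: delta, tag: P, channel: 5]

No match, Match, No match

The distinguishing property — band is beta — holds for all the 'Match' cases and none of the 'No match' cases.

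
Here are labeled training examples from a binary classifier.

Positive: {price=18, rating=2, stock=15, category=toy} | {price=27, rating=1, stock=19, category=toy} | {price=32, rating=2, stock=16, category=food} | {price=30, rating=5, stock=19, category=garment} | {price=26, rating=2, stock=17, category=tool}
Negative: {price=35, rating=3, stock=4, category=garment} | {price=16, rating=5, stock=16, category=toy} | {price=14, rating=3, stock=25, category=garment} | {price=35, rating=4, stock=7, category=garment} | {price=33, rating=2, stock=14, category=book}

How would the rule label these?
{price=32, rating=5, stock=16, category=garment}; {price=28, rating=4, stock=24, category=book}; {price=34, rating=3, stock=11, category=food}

Every 'Positive' example satisfies: price ≥ 18 AND price ≤ 32. None of the 'Negative' examples do.

Positive, Positive, Negative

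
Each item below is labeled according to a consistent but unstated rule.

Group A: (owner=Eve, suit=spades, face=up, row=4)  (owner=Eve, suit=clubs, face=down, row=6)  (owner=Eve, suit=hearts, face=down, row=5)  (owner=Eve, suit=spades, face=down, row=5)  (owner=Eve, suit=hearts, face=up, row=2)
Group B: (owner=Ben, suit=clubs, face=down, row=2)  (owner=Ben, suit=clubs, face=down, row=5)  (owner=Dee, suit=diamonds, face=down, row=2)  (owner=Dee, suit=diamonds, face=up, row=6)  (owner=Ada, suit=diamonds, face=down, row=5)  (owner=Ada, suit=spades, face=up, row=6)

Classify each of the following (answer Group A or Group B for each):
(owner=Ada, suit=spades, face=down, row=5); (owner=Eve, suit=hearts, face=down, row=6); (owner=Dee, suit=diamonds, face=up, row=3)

Group B, Group A, Group B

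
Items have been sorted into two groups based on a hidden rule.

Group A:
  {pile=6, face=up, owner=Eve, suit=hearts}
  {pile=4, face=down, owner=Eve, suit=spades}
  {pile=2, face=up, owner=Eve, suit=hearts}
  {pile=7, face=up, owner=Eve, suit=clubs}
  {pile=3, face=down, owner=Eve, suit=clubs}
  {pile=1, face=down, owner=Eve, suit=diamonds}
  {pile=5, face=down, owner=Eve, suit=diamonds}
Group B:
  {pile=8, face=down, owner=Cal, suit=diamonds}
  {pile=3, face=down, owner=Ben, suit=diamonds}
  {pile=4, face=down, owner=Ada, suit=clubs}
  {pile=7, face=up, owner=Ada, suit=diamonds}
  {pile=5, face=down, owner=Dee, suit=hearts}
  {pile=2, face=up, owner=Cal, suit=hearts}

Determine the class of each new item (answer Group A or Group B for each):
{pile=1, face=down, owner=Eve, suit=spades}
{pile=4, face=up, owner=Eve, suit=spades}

Group A, Group A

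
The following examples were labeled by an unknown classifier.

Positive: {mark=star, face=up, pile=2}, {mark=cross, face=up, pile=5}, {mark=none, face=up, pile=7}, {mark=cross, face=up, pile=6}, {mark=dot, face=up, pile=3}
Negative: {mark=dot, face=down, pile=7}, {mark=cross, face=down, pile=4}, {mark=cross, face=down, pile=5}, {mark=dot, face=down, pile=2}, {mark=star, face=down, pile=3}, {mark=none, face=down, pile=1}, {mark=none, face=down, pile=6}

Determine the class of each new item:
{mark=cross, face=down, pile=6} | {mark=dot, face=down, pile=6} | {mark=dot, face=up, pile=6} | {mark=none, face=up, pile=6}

'Positive' ⟺ face is up.
{mark=cross, face=down, pile=6}: Negative (face is down).
{mark=dot, face=down, pile=6}: Negative (face is down).
{mark=dot, face=up, pile=6}: Positive (face is up).
{mark=none, face=up, pile=6}: Positive (face is up).

Negative, Negative, Positive, Positive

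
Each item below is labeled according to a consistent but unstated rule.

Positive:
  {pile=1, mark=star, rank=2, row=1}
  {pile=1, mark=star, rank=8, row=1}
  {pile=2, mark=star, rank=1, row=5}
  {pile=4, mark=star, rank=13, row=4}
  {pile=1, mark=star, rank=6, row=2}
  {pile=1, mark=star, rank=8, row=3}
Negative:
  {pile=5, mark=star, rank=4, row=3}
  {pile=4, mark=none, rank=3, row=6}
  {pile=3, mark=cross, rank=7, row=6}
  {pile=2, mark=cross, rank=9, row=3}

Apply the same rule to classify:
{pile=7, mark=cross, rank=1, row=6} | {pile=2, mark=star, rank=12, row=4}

The pattern is that an item is 'Positive' exactly when: mark is star AND pile ≤ 4.

Negative, Positive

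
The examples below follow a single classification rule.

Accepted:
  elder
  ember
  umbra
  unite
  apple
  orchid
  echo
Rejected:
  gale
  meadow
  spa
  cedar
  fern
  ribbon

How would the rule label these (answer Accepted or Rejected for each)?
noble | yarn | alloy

Rejected, Rejected, Accepted

All 'Accepted' examples share one property — starts with a vowel — and every 'Rejected' example lacks it.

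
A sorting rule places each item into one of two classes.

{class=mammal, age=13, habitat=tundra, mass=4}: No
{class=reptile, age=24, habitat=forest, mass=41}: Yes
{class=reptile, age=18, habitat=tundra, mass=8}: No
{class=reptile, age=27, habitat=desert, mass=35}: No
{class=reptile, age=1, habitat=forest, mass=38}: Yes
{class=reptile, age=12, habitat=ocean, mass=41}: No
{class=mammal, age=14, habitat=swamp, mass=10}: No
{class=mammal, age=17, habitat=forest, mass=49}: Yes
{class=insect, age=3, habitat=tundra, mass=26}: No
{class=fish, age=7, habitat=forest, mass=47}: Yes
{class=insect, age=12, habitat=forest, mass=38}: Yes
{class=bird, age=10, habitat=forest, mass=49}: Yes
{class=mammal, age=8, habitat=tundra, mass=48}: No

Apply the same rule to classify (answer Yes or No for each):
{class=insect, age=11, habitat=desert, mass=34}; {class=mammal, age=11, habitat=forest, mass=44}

No, Yes

Every 'Yes' example satisfies: habitat is forest. None of the 'No' examples do.
{class=insect, age=11, habitat=desert, mass=34} → habitat is desert → No.
{class=mammal, age=11, habitat=forest, mass=44} → habitat is forest → Yes.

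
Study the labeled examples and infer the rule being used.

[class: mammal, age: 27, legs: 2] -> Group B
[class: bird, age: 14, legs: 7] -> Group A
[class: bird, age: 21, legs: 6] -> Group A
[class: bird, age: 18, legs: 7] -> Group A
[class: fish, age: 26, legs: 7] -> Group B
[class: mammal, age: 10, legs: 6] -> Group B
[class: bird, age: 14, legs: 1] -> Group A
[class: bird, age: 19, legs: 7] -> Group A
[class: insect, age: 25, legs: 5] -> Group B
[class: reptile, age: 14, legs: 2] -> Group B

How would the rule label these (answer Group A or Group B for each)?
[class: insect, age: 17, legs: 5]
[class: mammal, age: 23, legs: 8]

Group B, Group B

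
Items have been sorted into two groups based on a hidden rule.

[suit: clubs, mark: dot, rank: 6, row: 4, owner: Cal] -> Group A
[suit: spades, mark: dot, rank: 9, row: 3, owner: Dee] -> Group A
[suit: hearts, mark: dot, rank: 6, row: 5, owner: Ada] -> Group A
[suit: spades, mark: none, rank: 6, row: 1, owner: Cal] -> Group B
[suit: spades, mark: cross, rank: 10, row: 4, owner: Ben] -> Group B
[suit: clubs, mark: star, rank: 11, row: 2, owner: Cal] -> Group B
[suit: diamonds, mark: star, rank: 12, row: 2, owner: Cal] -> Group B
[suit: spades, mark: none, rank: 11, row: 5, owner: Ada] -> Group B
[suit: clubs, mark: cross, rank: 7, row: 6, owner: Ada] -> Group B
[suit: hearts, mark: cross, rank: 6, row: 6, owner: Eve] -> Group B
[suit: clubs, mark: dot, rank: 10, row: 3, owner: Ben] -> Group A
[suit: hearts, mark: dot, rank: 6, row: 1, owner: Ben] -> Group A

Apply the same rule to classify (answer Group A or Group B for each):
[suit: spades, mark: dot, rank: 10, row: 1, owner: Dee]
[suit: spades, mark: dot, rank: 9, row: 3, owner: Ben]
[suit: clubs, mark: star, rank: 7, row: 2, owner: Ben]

Rule: mark is dot. This holds for each 'Group A' example and fails for each 'Group B' one.
Group A: [suit: spades, mark: dot, rank: 10, row: 1, owner: Dee], since mark is dot. Group A: [suit: spades, mark: dot, rank: 9, row: 3, owner: Ben], since mark is dot. Group B: [suit: clubs, mark: star, rank: 7, row: 2, owner: Ben], since mark is star.

Group A, Group A, Group B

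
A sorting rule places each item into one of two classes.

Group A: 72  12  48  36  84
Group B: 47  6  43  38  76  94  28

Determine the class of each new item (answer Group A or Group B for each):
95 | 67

The classifier is using: multiple of 12.
95 → 95 = 12·7 + 11 → Group B. 67 → 67 = 12·5 + 7 → Group B.

Group B, Group B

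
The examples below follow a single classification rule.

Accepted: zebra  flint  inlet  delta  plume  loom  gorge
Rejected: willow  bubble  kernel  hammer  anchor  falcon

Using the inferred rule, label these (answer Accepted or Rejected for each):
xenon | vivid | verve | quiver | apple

Accepted, Accepted, Accepted, Rejected, Accepted

A rule that fits every label: length ≤ 5 — true of each 'Accepted' example, false of each 'Rejected' one.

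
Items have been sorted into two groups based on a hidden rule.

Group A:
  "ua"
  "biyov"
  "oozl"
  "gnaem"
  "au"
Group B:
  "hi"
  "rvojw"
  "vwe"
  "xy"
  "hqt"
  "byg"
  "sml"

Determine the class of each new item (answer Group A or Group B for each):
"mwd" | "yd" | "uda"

One predicate separates the groups cleanly: has ≥ 2 vowels.
"mwd": 0 vowels — does not pass, so Group B.
"yd": 0 vowels — does not pass, so Group B.
"uda": 2 vowels — checks out, so Group A.

Group B, Group B, Group A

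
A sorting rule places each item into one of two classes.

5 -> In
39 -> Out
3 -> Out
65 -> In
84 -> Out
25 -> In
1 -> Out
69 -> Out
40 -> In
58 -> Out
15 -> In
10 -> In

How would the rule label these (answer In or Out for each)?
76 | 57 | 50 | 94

The common property of the 'In' items is: multiple of 5. No 'Out' item has it.

Out, Out, In, Out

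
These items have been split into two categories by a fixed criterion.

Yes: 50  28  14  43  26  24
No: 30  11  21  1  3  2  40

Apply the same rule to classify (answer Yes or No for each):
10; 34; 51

No, Yes, Yes

The classifier is using: digit sum ≥ 5.
10: digit sum 1+0 = 1, lacks this property → No. 34: digit sum 3+4 = 7, passes → Yes. 51: digit sum 5+1 = 6, passes → Yes.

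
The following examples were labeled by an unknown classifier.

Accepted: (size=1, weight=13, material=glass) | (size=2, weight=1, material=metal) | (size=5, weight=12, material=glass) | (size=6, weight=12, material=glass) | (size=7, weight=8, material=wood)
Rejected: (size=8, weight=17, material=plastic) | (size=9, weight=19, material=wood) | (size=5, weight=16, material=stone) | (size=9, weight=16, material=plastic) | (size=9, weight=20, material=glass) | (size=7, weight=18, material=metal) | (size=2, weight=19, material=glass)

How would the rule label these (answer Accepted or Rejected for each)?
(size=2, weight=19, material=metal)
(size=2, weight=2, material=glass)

Rule: weight ≤ 13. This holds for each 'Accepted' example and fails for each 'Rejected' one.
(size=2, weight=19, material=metal): Rejected (weight = 19).
(size=2, weight=2, material=glass): Accepted (weight = 2).

Rejected, Accepted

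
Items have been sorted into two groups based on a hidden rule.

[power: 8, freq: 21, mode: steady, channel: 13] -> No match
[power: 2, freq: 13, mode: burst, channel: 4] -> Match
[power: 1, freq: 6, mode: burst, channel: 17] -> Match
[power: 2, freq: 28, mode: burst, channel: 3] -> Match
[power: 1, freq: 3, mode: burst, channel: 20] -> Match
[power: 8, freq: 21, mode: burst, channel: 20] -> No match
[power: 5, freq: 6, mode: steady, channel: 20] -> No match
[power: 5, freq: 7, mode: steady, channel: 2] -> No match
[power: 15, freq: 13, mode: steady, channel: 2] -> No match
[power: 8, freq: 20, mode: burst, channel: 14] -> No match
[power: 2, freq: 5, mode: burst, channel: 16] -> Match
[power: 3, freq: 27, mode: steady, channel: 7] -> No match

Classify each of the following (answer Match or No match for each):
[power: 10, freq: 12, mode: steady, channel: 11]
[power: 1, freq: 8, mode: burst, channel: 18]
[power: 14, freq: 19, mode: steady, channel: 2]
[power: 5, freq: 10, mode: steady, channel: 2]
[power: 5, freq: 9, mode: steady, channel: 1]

No match, Match, No match, No match, No match

'Match' ⟺ power ≤ 2.
[power: 10, freq: 12, mode: steady, channel: 11]: power = 10, does not pass → No match.
[power: 1, freq: 8, mode: burst, channel: 18]: power = 1, matches → Match.
[power: 14, freq: 19, mode: steady, channel: 2]: power = 14, does not pass → No match.
[power: 5, freq: 10, mode: steady, channel: 2]: power = 5, does not pass → No match.
[power: 5, freq: 9, mode: steady, channel: 1]: power = 5, does not pass → No match.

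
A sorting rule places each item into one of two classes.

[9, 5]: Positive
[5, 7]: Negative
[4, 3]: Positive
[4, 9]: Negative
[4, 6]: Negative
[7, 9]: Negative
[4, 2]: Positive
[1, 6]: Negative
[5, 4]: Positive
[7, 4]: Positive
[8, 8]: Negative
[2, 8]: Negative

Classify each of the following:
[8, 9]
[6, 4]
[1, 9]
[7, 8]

The simplest hypothesis consistent with all the labels is: first > second.

Negative, Positive, Negative, Negative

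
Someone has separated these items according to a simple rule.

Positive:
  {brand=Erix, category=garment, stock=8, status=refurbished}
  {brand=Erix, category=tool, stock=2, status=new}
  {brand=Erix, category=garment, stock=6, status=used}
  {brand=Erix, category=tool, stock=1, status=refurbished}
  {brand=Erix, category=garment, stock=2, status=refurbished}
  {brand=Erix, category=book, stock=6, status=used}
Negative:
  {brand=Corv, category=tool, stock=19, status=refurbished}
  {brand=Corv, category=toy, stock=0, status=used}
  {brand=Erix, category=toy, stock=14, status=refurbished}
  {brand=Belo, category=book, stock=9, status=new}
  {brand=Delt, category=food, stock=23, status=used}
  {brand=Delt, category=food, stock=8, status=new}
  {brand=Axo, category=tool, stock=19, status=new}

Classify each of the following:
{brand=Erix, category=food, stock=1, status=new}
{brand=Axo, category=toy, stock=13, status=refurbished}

Positive, Negative

Rule: brand is Erix AND stock ≤ 8. This holds for each 'Positive' example and fails for each 'Negative' one.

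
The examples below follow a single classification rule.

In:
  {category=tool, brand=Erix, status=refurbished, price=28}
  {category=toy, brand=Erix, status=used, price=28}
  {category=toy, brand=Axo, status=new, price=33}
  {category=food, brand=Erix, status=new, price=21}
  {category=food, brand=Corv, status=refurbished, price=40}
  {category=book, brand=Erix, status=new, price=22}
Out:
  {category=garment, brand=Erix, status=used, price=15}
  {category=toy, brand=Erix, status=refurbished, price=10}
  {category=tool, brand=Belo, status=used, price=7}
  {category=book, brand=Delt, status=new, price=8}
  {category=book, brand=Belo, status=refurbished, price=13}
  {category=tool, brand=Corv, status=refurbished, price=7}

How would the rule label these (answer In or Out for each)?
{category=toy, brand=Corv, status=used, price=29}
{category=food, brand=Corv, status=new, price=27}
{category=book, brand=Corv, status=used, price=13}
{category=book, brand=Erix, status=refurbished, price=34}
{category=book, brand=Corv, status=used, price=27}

The common property of the 'In' items is: price ≥ 21. No 'Out' item has it.
{category=toy, brand=Corv, status=used, price=29}: price = 29, meets the rule → In.
{category=food, brand=Corv, status=new, price=27}: price = 27, meets the rule → In.
{category=book, brand=Corv, status=used, price=13}: price = 13, does not satisfy this → Out.
{category=book, brand=Erix, status=refurbished, price=34}: price = 34, meets the rule → In.
{category=book, brand=Corv, status=used, price=27}: price = 27, meets the rule → In.

In, In, Out, In, In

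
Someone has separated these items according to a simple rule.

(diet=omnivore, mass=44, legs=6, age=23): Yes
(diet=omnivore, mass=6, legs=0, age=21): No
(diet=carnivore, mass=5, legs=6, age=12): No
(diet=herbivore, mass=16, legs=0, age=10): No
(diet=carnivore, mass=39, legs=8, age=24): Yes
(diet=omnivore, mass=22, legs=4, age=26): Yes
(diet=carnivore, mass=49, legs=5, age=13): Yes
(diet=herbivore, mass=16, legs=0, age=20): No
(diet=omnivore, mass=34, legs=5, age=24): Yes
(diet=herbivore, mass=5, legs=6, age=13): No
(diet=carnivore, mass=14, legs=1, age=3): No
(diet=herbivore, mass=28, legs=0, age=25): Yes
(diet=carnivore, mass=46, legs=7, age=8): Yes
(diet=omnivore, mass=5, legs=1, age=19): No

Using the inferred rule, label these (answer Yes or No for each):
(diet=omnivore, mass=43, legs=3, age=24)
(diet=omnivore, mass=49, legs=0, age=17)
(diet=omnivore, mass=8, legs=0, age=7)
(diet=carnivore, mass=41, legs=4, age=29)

The classifier is using: mass ≥ 22.
(diet=omnivore, mass=43, legs=3, age=24) → mass = 43 → Yes. (diet=omnivore, mass=49, legs=0, age=17) → mass = 49 → Yes. (diet=omnivore, mass=8, legs=0, age=7) → mass = 8 → No. (diet=carnivore, mass=41, legs=4, age=29) → mass = 41 → Yes.

Yes, Yes, No, Yes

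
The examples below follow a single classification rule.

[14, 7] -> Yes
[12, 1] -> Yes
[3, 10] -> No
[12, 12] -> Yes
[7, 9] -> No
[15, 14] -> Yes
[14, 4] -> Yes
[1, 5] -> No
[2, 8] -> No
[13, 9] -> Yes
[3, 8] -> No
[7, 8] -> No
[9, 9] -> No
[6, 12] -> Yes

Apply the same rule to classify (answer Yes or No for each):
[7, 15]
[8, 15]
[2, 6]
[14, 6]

Rule: max ≥ 12. This holds for each 'Yes' example and fails for each 'No' one.
[7, 15] — max 15, hence Yes.
[8, 15] — max 15, hence Yes.
[2, 6] — max 6, hence No.
[14, 6] — max 14, hence Yes.

Yes, Yes, No, Yes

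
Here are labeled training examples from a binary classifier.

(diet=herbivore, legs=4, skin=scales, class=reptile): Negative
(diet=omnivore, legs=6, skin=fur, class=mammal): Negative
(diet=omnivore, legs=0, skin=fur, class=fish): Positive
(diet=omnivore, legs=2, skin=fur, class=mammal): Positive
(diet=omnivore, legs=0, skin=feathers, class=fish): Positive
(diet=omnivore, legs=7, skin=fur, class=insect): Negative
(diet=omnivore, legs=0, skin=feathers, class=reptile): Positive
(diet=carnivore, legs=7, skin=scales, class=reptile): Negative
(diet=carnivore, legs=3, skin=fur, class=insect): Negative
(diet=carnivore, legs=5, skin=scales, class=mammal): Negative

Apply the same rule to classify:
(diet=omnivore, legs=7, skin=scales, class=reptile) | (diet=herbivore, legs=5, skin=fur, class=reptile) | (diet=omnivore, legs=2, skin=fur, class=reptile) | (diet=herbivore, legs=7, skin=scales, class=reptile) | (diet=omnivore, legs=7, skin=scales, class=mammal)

Every 'Positive' example satisfies: legs ≤ 2. None of the 'Negative' examples do.
(diet=omnivore, legs=7, skin=scales, class=reptile): Negative (legs = 7). (diet=herbivore, legs=5, skin=fur, class=reptile): Negative (legs = 5). (diet=omnivore, legs=2, skin=fur, class=reptile): Positive (legs = 2). (diet=herbivore, legs=7, skin=scales, class=reptile): Negative (legs = 7). (diet=omnivore, legs=7, skin=scales, class=mammal): Negative (legs = 7).

Negative, Negative, Positive, Negative, Negative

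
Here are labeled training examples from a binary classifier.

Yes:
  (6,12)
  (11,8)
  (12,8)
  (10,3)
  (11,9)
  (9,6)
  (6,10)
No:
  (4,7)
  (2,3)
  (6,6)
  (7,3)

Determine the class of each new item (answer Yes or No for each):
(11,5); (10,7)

Yes, Yes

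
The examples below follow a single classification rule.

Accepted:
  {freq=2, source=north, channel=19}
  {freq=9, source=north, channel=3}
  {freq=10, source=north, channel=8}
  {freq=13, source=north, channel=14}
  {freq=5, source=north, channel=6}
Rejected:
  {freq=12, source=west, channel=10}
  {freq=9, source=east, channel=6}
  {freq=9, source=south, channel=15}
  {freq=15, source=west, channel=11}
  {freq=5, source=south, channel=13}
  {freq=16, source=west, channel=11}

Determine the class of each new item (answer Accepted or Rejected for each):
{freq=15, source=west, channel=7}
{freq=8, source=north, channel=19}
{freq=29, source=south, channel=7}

Rejected, Accepted, Rejected

Checking candidate rules against both groups, what survives is: source is north.
{freq=15, source=west, channel=7} — source is west, hence Rejected.
{freq=8, source=north, channel=19} — source is north, hence Accepted.
{freq=29, source=south, channel=7} — source is south, hence Rejected.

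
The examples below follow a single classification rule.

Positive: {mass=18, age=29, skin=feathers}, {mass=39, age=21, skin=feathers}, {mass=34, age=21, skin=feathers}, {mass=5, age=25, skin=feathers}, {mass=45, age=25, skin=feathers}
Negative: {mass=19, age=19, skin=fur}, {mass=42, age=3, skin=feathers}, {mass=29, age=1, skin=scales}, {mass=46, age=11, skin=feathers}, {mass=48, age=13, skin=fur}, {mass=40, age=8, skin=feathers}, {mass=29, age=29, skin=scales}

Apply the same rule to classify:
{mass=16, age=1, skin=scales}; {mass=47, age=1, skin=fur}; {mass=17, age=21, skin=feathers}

The simplest hypothesis consistent with all the labels is: skin is feathers AND age ≥ 13.
{mass=16, age=1, skin=scales}: skin is scales, age = 1, fails the rule → Negative.
{mass=47, age=1, skin=fur}: skin is fur, age = 1, fails the rule → Negative.
{mass=17, age=21, skin=feathers}: skin is feathers, age = 21, matches → Positive.

Negative, Negative, Positive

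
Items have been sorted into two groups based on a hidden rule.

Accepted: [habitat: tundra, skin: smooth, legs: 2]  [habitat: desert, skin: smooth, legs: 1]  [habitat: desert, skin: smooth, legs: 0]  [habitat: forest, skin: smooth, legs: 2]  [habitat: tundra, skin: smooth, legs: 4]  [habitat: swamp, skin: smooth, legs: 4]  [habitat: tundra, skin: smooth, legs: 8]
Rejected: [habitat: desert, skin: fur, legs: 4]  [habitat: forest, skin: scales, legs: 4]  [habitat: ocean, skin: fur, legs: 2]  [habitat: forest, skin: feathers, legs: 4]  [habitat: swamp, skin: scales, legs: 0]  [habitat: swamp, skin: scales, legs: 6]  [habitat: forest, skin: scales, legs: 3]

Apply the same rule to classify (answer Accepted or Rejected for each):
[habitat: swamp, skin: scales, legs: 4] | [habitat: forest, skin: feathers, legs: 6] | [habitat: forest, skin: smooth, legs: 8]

Rejected, Rejected, Accepted

Rule: skin is smooth. This holds for each 'Accepted' example and fails for each 'Rejected' one.
[habitat: swamp, skin: scales, legs: 4] → skin is scales → Rejected.
[habitat: forest, skin: feathers, legs: 6] → skin is feathers → Rejected.
[habitat: forest, skin: smooth, legs: 8] → skin is smooth → Accepted.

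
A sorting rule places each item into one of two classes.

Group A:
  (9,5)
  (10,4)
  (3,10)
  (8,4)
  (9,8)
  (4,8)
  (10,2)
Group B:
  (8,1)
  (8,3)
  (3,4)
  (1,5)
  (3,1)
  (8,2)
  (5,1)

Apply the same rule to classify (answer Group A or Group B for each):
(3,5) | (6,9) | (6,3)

Group B, Group A, Group B

'Group A' ⟺ sum ≥ 12.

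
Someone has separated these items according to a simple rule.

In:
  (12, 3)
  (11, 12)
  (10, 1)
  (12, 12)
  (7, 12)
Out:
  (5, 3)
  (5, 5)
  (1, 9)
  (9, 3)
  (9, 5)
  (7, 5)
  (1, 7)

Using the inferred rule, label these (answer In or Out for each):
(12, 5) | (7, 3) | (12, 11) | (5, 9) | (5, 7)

In, Out, In, Out, Out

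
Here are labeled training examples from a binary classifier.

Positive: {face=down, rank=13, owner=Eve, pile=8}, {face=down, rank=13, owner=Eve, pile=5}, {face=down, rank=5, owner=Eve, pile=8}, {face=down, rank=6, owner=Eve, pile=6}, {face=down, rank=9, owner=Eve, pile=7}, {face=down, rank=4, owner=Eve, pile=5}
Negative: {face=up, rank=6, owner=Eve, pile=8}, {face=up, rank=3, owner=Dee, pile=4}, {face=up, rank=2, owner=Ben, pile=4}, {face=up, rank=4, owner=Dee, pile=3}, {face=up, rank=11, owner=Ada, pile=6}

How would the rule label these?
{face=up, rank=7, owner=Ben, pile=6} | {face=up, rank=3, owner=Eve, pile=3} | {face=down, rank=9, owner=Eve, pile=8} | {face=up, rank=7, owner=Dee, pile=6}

Comparing the two groups points to one rule — face is down.
Negative: {face=up, rank=7, owner=Ben, pile=6}, since face is up.
Negative: {face=up, rank=3, owner=Eve, pile=3}, since face is up.
Positive: {face=down, rank=9, owner=Eve, pile=8}, since face is down.
Negative: {face=up, rank=7, owner=Dee, pile=6}, since face is up.

Negative, Negative, Positive, Negative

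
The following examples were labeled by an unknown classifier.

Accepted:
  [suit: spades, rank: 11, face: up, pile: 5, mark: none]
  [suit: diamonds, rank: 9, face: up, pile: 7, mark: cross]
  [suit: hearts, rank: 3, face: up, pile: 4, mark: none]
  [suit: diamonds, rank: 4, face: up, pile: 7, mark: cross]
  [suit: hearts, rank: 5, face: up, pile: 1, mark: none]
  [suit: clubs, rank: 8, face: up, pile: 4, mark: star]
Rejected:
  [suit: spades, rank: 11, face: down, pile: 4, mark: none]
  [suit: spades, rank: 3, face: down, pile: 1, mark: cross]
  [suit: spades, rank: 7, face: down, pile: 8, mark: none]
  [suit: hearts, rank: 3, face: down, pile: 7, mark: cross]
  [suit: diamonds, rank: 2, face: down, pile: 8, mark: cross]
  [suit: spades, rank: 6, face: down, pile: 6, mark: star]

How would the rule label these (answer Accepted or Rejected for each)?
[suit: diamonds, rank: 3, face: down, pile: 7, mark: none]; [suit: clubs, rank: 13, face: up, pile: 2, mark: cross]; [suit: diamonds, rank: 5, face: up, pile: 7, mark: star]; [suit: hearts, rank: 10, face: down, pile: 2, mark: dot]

Rejected, Accepted, Accepted, Rejected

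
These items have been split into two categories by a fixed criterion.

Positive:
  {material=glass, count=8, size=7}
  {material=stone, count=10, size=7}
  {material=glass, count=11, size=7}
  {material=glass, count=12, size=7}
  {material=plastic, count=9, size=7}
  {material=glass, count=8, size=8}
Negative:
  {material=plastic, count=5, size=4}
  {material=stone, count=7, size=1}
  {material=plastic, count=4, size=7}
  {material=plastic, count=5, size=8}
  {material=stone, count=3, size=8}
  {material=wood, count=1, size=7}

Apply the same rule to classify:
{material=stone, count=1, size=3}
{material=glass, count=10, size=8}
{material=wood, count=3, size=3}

'Positive' ⟺ count ≥ 8.
Negative: {material=stone, count=1, size=3}, since count = 1. Positive: {material=glass, count=10, size=8}, since count = 10. Negative: {material=wood, count=3, size=3}, since count = 3.

Negative, Positive, Negative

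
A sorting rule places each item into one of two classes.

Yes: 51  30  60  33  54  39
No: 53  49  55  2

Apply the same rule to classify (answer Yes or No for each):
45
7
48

Yes, No, Yes

Checking candidate rules against both groups, what survives is: multiple of 3.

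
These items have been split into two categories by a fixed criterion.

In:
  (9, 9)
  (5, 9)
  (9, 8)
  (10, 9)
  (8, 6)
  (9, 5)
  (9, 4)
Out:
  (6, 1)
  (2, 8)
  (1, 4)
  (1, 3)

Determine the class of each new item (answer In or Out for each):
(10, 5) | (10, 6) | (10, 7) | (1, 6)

'In' ⟺ sum ≥ 13.
(10, 5) — 10+5 = 15, hence In. (10, 6) — 10+6 = 16, hence In. (10, 7) — 10+7 = 17, hence In. (1, 6) — 1+6 = 7, hence Out.

In, In, In, Out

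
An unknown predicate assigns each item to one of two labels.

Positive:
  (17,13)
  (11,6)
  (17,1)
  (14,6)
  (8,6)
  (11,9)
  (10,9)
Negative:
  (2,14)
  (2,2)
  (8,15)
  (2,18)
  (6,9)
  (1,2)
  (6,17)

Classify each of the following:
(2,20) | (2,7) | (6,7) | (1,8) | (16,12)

The distinguishing property — first > second — holds for all the 'Positive' cases and none of the 'Negative' cases.
(2,20) → 2 < 20 → Negative.
(2,7) → 2 < 7 → Negative.
(6,7) → 6 < 7 → Negative.
(1,8) → 1 < 8 → Negative.
(16,12) → 16 > 12 → Positive.

Negative, Negative, Negative, Negative, Positive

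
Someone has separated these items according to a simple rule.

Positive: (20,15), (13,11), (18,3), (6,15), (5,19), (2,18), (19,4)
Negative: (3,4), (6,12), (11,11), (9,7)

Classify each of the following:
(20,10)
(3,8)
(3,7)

The distinguishing property — max ≥ 13 — holds for all the 'Positive' cases and none of the 'Negative' cases.
(20,10): max 20, qualifies → Positive.
(3,8): max 8, doesn't qualify → Negative.
(3,7): max 7, doesn't qualify → Negative.

Positive, Negative, Negative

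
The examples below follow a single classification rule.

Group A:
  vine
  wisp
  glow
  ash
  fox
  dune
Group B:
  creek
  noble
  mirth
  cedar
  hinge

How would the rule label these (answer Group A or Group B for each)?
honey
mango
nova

Group B, Group B, Group A

All 'Group A' examples share one property — length ≤ 4 — and every 'Group B' example lacks it.
honey: length 5 — lacks this property, so Group B.
mango: length 5 — lacks this property, so Group B.
nova: length 4 — matches, so Group A.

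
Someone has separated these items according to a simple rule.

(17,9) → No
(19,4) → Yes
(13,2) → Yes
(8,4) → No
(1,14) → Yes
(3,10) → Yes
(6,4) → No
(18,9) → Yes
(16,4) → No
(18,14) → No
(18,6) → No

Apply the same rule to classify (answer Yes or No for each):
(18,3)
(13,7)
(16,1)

Yes, No, Yes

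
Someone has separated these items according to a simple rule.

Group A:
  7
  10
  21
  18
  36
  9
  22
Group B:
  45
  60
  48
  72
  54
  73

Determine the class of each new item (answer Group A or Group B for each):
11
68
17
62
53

Group A, Group B, Group A, Group B, Group B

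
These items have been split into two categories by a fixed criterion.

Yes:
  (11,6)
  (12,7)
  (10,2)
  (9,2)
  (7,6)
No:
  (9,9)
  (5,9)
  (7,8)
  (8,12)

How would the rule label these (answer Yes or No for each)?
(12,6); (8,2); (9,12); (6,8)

A rule that fits every label: first > second — true of each 'Yes' example, false of each 'No' one.
(12,6) → 12 > 6 → Yes.
(8,2) → 8 > 2 → Yes.
(9,12) → 9 < 12 → No.
(6,8) → 6 < 8 → No.

Yes, Yes, No, No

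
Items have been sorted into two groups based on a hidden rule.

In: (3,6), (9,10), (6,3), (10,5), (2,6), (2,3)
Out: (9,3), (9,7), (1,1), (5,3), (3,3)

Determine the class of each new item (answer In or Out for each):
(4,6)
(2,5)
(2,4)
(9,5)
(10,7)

Every 'In' example satisfies: product is even. None of the 'Out' examples do.
(4,6) → 4·6 = 24 → In. (2,5) → 2·5 = 10 → In. (2,4) → 2·4 = 8 → In. (9,5) → 9·5 = 45 → Out. (10,7) → 10·7 = 70 → In.

In, In, In, Out, In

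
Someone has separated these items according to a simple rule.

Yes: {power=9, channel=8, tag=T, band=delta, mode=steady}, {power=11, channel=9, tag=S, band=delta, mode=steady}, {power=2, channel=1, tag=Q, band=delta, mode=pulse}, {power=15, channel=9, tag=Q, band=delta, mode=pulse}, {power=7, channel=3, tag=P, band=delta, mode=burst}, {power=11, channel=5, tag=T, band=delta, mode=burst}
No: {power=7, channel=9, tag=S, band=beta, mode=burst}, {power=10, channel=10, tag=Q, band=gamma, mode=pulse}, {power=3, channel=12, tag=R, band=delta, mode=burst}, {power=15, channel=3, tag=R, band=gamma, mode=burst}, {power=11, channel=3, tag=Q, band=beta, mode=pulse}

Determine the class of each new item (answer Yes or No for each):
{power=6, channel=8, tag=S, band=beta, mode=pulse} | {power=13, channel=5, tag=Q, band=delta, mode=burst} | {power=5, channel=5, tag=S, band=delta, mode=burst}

No, Yes, Yes

Rule: band is delta AND channel ≤ 9. This holds for each 'Yes' example and fails for each 'No' one.
{power=6, channel=8, tag=S, band=beta, mode=pulse}: No (band is beta, channel = 8).
{power=13, channel=5, tag=Q, band=delta, mode=burst}: Yes (band is delta, channel = 5).
{power=5, channel=5, tag=S, band=delta, mode=burst}: Yes (band is delta, channel = 5).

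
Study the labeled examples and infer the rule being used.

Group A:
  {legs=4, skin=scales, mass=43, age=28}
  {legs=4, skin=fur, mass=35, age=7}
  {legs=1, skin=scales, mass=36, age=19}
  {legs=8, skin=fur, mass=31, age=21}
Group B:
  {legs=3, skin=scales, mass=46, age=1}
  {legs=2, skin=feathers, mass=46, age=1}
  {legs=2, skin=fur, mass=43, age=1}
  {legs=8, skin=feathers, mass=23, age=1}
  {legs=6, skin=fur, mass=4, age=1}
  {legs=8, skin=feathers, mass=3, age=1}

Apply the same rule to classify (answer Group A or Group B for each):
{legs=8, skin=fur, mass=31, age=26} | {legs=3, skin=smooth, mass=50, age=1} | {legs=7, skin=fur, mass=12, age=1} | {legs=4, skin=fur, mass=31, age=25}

The distinguishing property — age ≥ 7 — holds for all the 'Group A' cases and none of the 'Group B' cases.
{legs=8, skin=fur, mass=31, age=26} → age = 26 → Group A.
{legs=3, skin=smooth, mass=50, age=1} → age = 1 → Group B.
{legs=7, skin=fur, mass=12, age=1} → age = 1 → Group B.
{legs=4, skin=fur, mass=31, age=25} → age = 25 → Group A.

Group A, Group B, Group B, Group A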